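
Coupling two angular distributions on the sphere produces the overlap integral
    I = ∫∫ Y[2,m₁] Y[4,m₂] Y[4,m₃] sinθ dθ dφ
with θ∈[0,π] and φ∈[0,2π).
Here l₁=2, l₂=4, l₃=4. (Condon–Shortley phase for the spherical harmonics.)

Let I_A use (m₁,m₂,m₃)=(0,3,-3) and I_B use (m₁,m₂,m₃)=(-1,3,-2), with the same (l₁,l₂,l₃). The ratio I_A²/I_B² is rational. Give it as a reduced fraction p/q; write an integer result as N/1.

7/75

Same 2,4,4: normalisation and zero-m 3j drop out of the ratio.
A: Δ: 2! 2! 6! / 11! → 1/13860; sum: t=1:−1/720 t=2:+1/480 = 1/1440; 3j²(2 4 4; 0 3 -3) = Δ·Π!·Σ² = 7/1980  (sign -1)
B: Δ: 2! 2! 6! / 11! → 1/13860; sum: t=1:−1/1440 t=2:+1/240 = 1/288; 3j²(2 4 4; -1 3 -2) = Δ·Π!·Σ² = 5/132  (sign +1)
I_A²/I_B² = (7/1980)/(5/132) = 7/75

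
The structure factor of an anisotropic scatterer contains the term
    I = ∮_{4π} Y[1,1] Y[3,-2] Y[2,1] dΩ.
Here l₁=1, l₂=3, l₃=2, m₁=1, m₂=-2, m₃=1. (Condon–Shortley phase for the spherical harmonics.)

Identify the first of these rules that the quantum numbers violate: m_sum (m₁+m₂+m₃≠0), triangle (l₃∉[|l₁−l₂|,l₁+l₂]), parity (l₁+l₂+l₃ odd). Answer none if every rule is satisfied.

azimuthal sum: 1 − 2 + 1 = 0  ✓
2 ≤ 2 ≤ 4 (triangle on l)  ✓
L = 1 + 3 + 2 = 6 (even)  ✓

none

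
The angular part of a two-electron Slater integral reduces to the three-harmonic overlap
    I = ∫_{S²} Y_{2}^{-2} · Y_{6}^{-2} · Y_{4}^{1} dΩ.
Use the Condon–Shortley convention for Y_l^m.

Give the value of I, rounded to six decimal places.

0.000000

-2 − 2 + 1 = -3 ≠ 0: azimuthal integral kills it; I = 0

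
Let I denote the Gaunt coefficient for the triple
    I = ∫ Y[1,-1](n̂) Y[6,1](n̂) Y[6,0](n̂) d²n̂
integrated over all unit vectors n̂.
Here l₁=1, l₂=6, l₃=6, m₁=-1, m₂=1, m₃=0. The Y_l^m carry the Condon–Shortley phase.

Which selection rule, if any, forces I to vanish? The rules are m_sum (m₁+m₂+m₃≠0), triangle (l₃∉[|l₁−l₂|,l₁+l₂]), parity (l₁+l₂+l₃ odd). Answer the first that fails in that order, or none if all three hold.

Σmᵢ = 0  ✓
l₃∈[|l₁−l₂|,l₁+l₂]=[5,7], have l₃=6  ✓
Σlᵢ = 13 ⇒ odd  ✗

parity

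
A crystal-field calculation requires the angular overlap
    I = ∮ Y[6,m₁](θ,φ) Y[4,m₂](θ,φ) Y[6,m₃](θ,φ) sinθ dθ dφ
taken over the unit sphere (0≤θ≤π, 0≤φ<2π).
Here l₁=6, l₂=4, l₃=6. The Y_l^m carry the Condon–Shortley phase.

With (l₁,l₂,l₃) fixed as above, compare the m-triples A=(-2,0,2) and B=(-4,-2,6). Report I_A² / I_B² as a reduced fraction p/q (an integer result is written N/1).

l's match ⇒ only the (l;m) 3-j factors differ between A and B.
A: triangle coeff Δ(6,4,6) = 1/15315300; Σ_t [0,4]: t=0:+1/23224320 t=1:−1/181440 t=2:+1/23040 t=3:−1/25920 t=4:+1/331776 = 11/4644864; (3j)²=11/55692 [(6 4 6; -2 0 2)], sign=+1
B: triangle coeff Δ(6,4,6) = 1/15315300; Σ_t [2,2]: t=2:+1/3870720 = 1/3870720; (3j)²=135/6188 [(6 4 6; -4 -2 6)], sign=+1
I_A²/I_B² = (11/55692)/(135/6188) = 11/1215

11/1215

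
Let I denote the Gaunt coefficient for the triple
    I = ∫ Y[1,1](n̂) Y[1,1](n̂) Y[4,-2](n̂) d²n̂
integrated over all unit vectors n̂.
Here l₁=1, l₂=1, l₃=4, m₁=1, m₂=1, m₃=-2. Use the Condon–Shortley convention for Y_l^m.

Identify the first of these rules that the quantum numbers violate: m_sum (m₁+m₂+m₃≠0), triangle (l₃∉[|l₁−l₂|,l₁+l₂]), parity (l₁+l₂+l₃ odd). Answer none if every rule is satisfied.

azimuthal sum: 1 + 1 − 2 = 0  ✓
0 ≤ 4 ≤ 2 (triangle on l)  ✗
L = 1 + 1 + 4 = 6 (even)

triangle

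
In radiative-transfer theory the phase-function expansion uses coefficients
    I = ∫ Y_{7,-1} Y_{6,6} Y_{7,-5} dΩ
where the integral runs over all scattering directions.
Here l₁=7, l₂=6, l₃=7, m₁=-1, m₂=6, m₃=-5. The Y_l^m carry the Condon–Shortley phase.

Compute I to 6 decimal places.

Rules hold: Σm=0, L=20 even, 1≤7≤13.
N = 15·13·15 = 2925
Δ = 6!·8!·6!/21! = 1/2444321880
Racah Σ t=0..6: t=0:+1/2612736000 t=1:−1/20736000 t=2:+1/1658880 t=3:−1/746496 t=4:+1/1658880 t=5:−1/20736000 t=6:+1/2612736000 = -1/4354560
⇒ 3j(7 6 7; 0 0 0)² = 1000/138567, sgn +1
Racah Σ t=6..6: t=6:+1/746496000 = 1/746496000
⇒ 3j(7 6 7; -1 6 -5)² = 616/62985, sgn +1
4πI² = N·(3j₀)²·(3jₘ)² = 280000/1356277
I = +1·√(0.206448/4π) = 0.12817398

0.128174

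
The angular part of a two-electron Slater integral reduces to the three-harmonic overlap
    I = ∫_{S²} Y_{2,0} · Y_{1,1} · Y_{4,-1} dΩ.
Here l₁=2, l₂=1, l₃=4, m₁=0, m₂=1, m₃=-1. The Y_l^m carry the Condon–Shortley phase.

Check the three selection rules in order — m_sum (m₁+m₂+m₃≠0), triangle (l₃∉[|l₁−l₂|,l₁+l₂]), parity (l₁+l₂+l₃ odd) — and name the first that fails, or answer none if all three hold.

m₁+m₂+m₃ = 0 + 1 − 1 = 0  ✓
triangle: |2−1|=1 ≤ l₃=4 ≤ 2+1=3  ✗
parity: l₁+l₂+l₃ = 7 is odd

triangle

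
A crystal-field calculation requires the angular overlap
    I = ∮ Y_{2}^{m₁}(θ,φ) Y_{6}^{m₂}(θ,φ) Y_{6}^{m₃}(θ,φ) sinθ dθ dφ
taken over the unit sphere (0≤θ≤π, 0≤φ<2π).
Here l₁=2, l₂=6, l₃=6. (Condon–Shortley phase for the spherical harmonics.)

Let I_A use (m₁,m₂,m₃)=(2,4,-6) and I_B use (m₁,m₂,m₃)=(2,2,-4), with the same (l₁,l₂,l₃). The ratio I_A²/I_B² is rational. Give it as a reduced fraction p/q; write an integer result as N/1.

11/45

Same 2,6,6: normalisation and zero-m 3j drop out of the ratio.
A: Δ: 2! 2! 10! / 15! → 1/90090; sum: t=0:+1/14515200 = 1/14515200; 3j²(2 6 6; 2 4 -6) = Δ·Π!·Σ² = 2/455  (sign +1)
B: Δ: 2! 2! 10! / 15! → 1/90090; sum: t=0:+1/322560 = 1/322560; 3j²(2 6 6; 2 2 -4) = Δ·Π!·Σ² = 18/1001  (sign +1)
I_A²/I_B² = (2/455)/(18/1001) = 11/45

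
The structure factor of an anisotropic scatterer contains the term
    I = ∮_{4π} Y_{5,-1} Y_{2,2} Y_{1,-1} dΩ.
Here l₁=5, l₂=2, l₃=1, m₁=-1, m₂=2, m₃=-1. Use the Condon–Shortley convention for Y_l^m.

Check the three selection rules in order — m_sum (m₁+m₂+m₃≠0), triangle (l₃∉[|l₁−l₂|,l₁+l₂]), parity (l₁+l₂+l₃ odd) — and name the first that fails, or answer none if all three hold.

azimuthal sum: -1 + 2 − 1 = 0  ✓
3 ≤ 1 ≤ 7 (triangle on l)  ✗
L = 5 + 2 + 1 = 8 (even)

triangle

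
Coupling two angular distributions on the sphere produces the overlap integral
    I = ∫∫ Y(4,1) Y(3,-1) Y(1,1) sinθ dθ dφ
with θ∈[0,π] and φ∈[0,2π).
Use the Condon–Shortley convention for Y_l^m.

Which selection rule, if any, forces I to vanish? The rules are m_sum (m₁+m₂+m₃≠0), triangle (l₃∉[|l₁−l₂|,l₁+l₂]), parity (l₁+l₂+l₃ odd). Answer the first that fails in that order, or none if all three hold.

m_sum

azimuthal sum: 1 − 1 + 1 = 1  ✗
1 ≤ 1 ≤ 7 (triangle on l)
L = 4 + 3 + 1 = 8 (even)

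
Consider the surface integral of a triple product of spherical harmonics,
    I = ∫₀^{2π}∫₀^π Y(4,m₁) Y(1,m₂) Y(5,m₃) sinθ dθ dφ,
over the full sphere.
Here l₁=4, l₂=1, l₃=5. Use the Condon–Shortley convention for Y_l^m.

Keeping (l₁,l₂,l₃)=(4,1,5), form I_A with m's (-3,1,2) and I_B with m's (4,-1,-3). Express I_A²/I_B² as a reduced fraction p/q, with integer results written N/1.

Shared (l₁,l₂,l₃)=(4,1,5): N and (l;000)² cancel in I_A²/I_B².
A: Δ = 0!·8!·2!/11! = 1/495; Racah Σ t=0..0: t=0:+1/10080 = 1/10080; ⇒ 3j(4 1 5; -3 1 2)² = 1/165, sgn -1
B: Δ = 0!·8!·2!/11! = 1/495; Racah Σ t=0..0: t=0:+1/80640 = 1/80640; ⇒ 3j(4 1 5; 4 -1 -3)² = 1/495, sgn +1
I_A²/I_B² = (1/165)/(1/495) = 3/1

3/1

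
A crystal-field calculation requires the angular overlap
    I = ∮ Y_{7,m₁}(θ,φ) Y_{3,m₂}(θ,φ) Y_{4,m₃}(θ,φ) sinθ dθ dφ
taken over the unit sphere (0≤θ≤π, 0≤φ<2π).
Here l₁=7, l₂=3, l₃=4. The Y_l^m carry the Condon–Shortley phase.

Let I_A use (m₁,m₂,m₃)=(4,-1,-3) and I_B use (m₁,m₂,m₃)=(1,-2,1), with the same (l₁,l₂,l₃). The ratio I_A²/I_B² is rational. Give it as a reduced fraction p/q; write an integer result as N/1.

165/56

l's match ⇒ only the (l;m) 3-j factors differ between A and B.
A: triangle coeff Δ(7,3,4) = 1/45045; Σ_t [2,2]: t=2:+1/241920 = 1/241920; (3j)²=2/91 [(7 3 4; 4 -1 -3)], sign=-1
B: triangle coeff Δ(7,3,4) = 1/45045; Σ_t [1,1]: t=1:−1/86400 = -1/86400; (3j)²=16/2145 [(7 3 4; 1 -2 1)], sign=+1
I_A²/I_B² = (2/91)/(16/2145) = 165/56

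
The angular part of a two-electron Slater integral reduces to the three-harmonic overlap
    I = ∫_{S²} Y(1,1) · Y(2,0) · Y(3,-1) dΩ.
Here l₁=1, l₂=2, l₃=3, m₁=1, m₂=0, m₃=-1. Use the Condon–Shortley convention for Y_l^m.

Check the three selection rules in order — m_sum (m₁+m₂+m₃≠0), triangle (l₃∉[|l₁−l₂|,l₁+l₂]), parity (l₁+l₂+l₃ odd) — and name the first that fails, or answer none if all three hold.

none

Σmᵢ = 0  ✓
l₃∈[|l₁−l₂|,l₁+l₂]=[1,3], have l₃=3  ✓
Σlᵢ = 6 ⇒ even  ✓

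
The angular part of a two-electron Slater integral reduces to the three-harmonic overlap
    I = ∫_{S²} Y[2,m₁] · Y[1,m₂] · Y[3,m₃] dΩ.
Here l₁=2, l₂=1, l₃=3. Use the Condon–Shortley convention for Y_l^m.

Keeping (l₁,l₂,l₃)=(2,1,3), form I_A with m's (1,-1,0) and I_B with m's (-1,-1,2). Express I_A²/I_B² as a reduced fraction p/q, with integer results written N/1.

3/10

l's match ⇒ only the (l;m) 3-j factors differ between A and B.
A: triangle coeff Δ(2,1,3) = 1/105; Σ_t [0,0]: t=0:+1/12 = 1/12; (3j)²=1/35 [(2 1 3; 1 -1 0)], sign=-1
B: triangle coeff Δ(2,1,3) = 1/105; Σ_t [0,0]: t=0:+1/12 = 1/12; (3j)²=2/21 [(2 1 3; -1 -1 2)], sign=-1
I_A²/I_B² = (1/35)/(2/21) = 3/10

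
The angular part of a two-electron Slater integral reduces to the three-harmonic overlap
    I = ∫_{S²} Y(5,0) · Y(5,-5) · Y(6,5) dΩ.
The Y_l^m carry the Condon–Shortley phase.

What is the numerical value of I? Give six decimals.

-0.152641

Checks pass: Σm=0; 16 even; l₃=6∈[0,10].
(2·5+1)(2·5+1)(2·6+1) = 1573
Δ: 4! 6! 6! / 17! → 1/28588560
sum: t=0:+1/345600 t=1:−1/13824 t=2:+1/5184 t=3:−1/13824 t=4:+1/345600 = 7/129600
3j²(5 5 6; 0 0 0) = Δ·Π!·Σ² = 80/7293  (sign +1)
sum: t=0:+1/2073600 = 1/2073600
3j²(5 5 6; 0 -5 5) = Δ·Π!·Σ² = 15/884  (sign -1)
combine: 4πI² = 1573·80/7293·15/884 = 1100/3757
take √, sign -1: I = -0.15264086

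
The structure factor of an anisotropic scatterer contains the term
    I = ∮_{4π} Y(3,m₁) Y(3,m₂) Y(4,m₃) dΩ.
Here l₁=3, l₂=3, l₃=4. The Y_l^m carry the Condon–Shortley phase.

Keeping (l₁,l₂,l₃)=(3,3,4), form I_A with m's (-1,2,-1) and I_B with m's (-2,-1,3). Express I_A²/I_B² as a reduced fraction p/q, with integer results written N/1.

Shared (l₁,l₂,l₃)=(3,3,4): N and (l;000)² cancel in I_A²/I_B².
A: Δ = 2!·4!·4!/11! = 1/34650; Racah Σ t=1..2: t=1:−1/144 t=2:+1/48 = 1/72; ⇒ 3j(3 3 4; -1 2 -1)² = 16/693, sgn -1
B: Δ = 2!·4!·4!/11! = 1/34650; Racah Σ t=1..2: t=1:−1/144 t=2:+1/288 = -1/288; ⇒ 3j(3 3 4; -2 -1 3)² = 1/99, sgn +1
I_A²/I_B² = (16/693)/(1/99) = 16/7

16/7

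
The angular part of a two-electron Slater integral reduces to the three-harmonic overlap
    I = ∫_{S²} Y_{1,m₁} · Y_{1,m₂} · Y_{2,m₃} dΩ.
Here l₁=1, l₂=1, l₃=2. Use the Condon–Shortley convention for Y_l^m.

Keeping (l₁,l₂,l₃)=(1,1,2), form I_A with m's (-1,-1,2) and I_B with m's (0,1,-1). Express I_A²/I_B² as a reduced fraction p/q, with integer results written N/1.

2/1

Same 1,1,2: normalisation and zero-m 3j drop out of the ratio.
A: Δ: 0! 2! 2! / 5! → 1/30; sum: t=0:+1/4 = 1/4; 3j²(1 1 2; -1 -1 2) = Δ·Π!·Σ² = 1/5  (sign +1)
B: Δ: 0! 2! 2! / 5! → 1/30; sum: t=0:+1/2 = 1/2; 3j²(1 1 2; 0 1 -1) = Δ·Π!·Σ² = 1/10  (sign -1)
I_A²/I_B² = (1/5)/(1/10) = 2/1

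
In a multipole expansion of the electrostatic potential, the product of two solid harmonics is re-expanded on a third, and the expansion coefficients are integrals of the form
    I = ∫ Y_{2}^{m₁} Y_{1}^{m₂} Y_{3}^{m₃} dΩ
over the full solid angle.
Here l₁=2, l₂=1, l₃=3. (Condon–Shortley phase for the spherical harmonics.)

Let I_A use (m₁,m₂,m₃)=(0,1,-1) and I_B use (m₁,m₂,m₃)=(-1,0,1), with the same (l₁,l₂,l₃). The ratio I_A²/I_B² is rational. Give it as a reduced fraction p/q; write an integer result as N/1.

Shared (l₁,l₂,l₃)=(2,1,3): N and (l;000)² cancel in I_A²/I_B².
A: Δ = 0!·4!·2!/7! = 1/105; Racah Σ t=0..0: t=0:+1/8 = 1/8; ⇒ 3j(2 1 3; 0 1 -1)² = 2/35, sgn +1
B: Δ = 0!·4!·2!/7! = 1/105; Racah Σ t=0..0: t=0:+1/6 = 1/6; ⇒ 3j(2 1 3; -1 0 1)² = 8/105, sgn +1
I_A²/I_B² = (2/35)/(8/105) = 3/4

3/4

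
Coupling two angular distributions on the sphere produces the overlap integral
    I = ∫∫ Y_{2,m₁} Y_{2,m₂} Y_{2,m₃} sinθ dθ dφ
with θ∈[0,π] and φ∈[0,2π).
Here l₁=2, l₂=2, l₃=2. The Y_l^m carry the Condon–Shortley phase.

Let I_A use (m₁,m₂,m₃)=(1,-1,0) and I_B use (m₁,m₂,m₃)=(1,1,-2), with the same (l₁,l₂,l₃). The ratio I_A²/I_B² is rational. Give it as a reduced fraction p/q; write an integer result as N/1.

1/6

Same 2,2,2: normalisation and zero-m 3j drop out of the ratio.
A: Δ: 2! 2! 2! / 7! → 1/630; sum: t=0:+1/2 t=1:−1/4 = 1/4; 3j²(2 2 2; 1 -1 0) = Δ·Π!·Σ² = 1/70  (sign +1)
B: Δ: 2! 2! 2! / 7! → 1/630; sum: t=1:−1/4 = -1/4; 3j²(2 2 2; 1 1 -2) = Δ·Π!·Σ² = 3/35  (sign -1)
I_A²/I_B² = (1/70)/(3/35) = 1/6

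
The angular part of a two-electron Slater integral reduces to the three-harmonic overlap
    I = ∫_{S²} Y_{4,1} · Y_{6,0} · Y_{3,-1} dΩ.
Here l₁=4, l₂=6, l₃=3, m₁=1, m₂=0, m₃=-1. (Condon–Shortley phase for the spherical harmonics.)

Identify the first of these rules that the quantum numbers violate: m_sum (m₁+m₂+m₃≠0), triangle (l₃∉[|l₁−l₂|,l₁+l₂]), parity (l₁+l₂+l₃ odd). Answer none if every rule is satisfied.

azimuthal sum: 1 + 0 − 1 = 0  ✓
2 ≤ 3 ≤ 10 (triangle on l)  ✓
L = 4 + 6 + 3 = 13 (odd)  ✗

parity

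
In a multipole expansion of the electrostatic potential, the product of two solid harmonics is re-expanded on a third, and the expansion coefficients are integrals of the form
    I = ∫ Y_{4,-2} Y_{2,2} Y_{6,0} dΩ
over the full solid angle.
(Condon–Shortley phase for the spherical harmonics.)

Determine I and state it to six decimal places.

Checks pass: Σm=0; 12 even; l₃=6∈[2,6].
(2·4+1)(2·2+1)(2·6+1) = 585
Δ: 0! 8! 4! / 13! → 1/6435
sum: t=0:+1/2304 = 1/2304
3j²(4 2 6; 0 0 0) = Δ·Π!·Σ² = 5/143  (sign +1)
sum: t=0:+1/34560 = 1/34560
3j²(4 2 6; -2 2 0) = Δ·Π!·Σ² = 1/429  (sign +1)
combine: 4πI² = 585·5/143·1/429 = 75/1573
take √, sign +1: I = 0.06159725

0.061597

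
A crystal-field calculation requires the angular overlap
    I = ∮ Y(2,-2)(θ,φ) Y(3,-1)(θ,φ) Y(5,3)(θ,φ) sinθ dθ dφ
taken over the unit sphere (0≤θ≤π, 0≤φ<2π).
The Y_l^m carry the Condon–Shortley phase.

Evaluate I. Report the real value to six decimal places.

Checks pass: Σm=0; 10 even; l₃=5∈[1,5].
(2·2+1)(2·3+1)(2·5+1) = 385
Δ: 0! 4! 6! / 11! → 1/2310
sum: t=0:+1/144 = 1/144
3j²(2 3 5; 0 0 0) = Δ·Π!·Σ² = 10/231  (sign -1)
sum: t=0:+1/1152 = 1/1152
3j²(2 3 5; -2 -1 3) = Δ·Π!·Σ² = 1/33  (sign +1)
combine: 4πI² = 385·10/231·1/33 = 50/99
take √, sign -1: I = -0.20047604

-0.200476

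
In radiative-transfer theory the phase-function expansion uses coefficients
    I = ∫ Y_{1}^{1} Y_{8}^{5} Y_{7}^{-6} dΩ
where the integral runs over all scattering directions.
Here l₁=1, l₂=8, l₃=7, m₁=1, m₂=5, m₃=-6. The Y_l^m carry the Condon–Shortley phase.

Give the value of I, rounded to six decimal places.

-0.052996

Rules hold: Σm=0, L=16 even, 7≤7≤9.
N = 3·17·15 = 765
Δ = 2!·0!·14!/17! = 1/2040
Racah Σ t=1..1: t=1:−1/25401600 = -1/25401600
⇒ 3j(1 8 7; 0 0 0)² = 8/255, sgn +1
Racah Σ t=0..0: t=0:+1/12454041600 = 1/12454041600
⇒ 3j(1 8 7; 1 5 -6)² = 1/680, sgn -1
4πI² = N·(3j₀)²·(3jₘ)² = 3/85
I = -1·√(0.0352941/4π) = -0.05299638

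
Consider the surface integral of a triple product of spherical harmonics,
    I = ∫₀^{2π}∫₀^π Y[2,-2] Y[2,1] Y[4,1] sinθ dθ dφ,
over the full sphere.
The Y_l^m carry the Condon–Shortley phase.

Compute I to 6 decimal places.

-0.090112

m-sum 0 ✓  L=8 even ✓  0≤4≤4 ✓
Π(2lᵢ+1) = 5×5×9 = 225
triangle coeff Δ(2,2,4) = 1/630
Σ_t [0,0]: t=0:+1/16 = 1/16
(3j)²=2/35 [(2 2 4; 0 0 0)], sign=+1
Σ_t [0,0]: t=0:+1/144 = 1/144
(3j)²=1/126 [(2 2 4; -2 1 1)], sign=-1
⇒ 4πI² = 5/49
I = (-1)√(5/49/(4π)) = -0.09011188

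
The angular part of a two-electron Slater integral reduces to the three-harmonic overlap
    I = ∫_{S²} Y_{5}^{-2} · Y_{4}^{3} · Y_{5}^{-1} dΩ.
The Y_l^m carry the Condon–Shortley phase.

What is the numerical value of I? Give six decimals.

-0.048522

Rules hold: Σm=0, L=14 even, 1≤5≤9.
N = 11·9·11 = 1089
Δ = 4!·6!·4!/15! = 1/3153150
Racah Σ t=0..4: t=0:+1/69120 t=1:−1/1728 t=2:+1/576 t=3:−1/1728 t=4:+1/69120 = 7/11520
⇒ 3j(5 4 5; 0 0 0)² = 2/143, sgn -1
Racah Σ t=3..4: t=3:−1/6912 t=4:+1/5184 = 1/20736
⇒ 3j(5 4 5; -2 3 -1)² = 5/2574, sgn +1
4πI² = N·(3j₀)²·(3jₘ)² = 5/169
I = -1·√(0.0295858/4π) = -0.04852178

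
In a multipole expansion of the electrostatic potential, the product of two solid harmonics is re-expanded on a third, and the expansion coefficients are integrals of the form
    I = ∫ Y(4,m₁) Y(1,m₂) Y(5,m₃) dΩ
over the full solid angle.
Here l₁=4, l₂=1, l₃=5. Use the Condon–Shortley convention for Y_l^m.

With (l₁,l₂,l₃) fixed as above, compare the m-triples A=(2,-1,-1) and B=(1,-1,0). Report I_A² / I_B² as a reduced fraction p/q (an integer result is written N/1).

Shared (l₁,l₂,l₃)=(4,1,5): N and (l;000)² cancel in I_A²/I_B².
A: Δ = 0!·8!·2!/11! = 1/495; Racah Σ t=0..0: t=0:+1/2880 = 1/2880; ⇒ 3j(4 1 5; 2 -1 -1)² = 2/165, sgn +1
B: Δ = 0!·8!·2!/11! = 1/495; Racah Σ t=0..0: t=0:+1/1440 = 1/1440; ⇒ 3j(4 1 5; 1 -1 0)² = 2/99, sgn -1
I_A²/I_B² = (2/165)/(2/99) = 3/5

3/5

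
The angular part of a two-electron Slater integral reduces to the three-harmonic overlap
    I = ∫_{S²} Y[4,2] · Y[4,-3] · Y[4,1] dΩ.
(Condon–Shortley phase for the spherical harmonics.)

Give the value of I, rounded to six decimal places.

m-sum 0 ✓  L=12 even ✓  0≤4≤8 ✓
Π(2lᵢ+1) = 9×9×9 = 729
triangle coeff Δ(4,4,4) = 1/450450
Σ_t [0,4]: t=0:+1/13824 t=1:−1/216 t=2:+1/64 t=3:−1/216 t=4:+1/13824 = 5/768
(3j)²=18/1001 [(4 4 4; 0 0 0)], sign=+1
Σ_t [0,1]: t=0:+1/576 t=1:−1/864 = 1/1728
(3j)²=5/1287 [(4 4 4; 2 -3 1)], sign=-1
⇒ 4πI² = 7290/143143
I = (-1)√(7290/143143/(4π)) = -0.06366105

-0.063661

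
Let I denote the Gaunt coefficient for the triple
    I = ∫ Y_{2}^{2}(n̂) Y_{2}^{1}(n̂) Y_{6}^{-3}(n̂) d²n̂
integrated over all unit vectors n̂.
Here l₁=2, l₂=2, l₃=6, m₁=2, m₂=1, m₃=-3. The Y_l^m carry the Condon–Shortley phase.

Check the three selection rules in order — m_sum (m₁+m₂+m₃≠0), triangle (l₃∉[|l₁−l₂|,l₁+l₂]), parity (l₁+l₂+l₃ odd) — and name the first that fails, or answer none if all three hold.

azimuthal sum: 2 + 1 − 3 = 0  ✓
0 ≤ 6 ≤ 4 (triangle on l)  ✗
L = 2 + 2 + 6 = 10 (even)

triangle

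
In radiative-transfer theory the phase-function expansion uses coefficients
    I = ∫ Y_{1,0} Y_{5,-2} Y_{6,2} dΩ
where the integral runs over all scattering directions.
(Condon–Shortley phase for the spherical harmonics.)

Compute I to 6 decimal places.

0.231133

Rules hold: Σm=0, L=12 even, 4≤6≤6.
N = 3·11·13 = 429
Δ = 0!·2!·10!/13! = 1/858
Racah Σ t=0..0: t=0:+1/14400 = 1/14400
⇒ 3j(1 5 6; 0 0 0)² = 6/143, sgn +1
Racah Σ t=0..0: t=0:+1/30240 = 1/30240
⇒ 3j(1 5 6; 0 -2 2)² = 16/429, sgn +1
4πI² = N·(3j₀)²·(3jₘ)² = 96/143
I = +1·√(0.671329/4π) = 0.23113338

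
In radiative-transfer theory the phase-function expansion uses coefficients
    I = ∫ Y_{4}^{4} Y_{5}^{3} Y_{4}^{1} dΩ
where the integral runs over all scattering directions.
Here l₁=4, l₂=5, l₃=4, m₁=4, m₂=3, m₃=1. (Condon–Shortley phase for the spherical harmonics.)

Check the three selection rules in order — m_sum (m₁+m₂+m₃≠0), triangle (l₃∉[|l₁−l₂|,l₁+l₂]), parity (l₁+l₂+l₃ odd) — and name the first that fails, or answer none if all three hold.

azimuthal sum: 4 + 3 + 1 = 8  ✗
1 ≤ 4 ≤ 9 (triangle on l)
L = 4 + 5 + 4 = 13 (odd)

m_sum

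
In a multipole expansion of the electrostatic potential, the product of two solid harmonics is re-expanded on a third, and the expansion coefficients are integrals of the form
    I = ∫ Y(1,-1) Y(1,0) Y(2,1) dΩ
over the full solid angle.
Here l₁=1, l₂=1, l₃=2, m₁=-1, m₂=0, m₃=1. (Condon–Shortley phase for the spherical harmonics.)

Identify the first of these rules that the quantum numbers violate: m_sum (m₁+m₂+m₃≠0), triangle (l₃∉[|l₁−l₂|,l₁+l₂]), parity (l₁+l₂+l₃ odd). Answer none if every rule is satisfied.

Σmᵢ = 0  ✓
l₃∈[|l₁−l₂|,l₁+l₂]=[0,2], have l₃=2  ✓
Σlᵢ = 4 ⇒ even  ✓

none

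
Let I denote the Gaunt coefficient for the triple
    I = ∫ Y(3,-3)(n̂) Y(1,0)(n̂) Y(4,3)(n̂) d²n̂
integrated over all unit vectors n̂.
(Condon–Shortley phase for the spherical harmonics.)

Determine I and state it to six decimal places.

m-sum 0 ✓  L=8 even ✓  2≤4≤4 ✓
Π(2lᵢ+1) = 7×3×9 = 189
triangle coeff Δ(3,1,4) = 1/252
Σ_t [0,0]: t=0:+1/36 = 1/36
(3j)²=4/63 [(3 1 4; 0 0 0)], sign=+1
Σ_t [0,0]: t=0:+1/720 = 1/720
(3j)²=1/36 [(3 1 4; -3 0 3)], sign=-1
⇒ 4πI² = 1/3
I = (-1)√(1/3/(4π)) = -0.16286750

-0.162868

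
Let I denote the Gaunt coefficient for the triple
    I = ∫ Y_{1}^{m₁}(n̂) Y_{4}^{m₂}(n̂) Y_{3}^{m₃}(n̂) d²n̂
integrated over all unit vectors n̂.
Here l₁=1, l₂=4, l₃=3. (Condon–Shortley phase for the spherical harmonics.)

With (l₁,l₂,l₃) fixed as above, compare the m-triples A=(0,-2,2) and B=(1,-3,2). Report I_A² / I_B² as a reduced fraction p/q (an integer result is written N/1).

Shared (l₁,l₂,l₃)=(1,4,3): N and (l;000)² cancel in I_A²/I_B².
A: Δ = 2!·0!·6!/9! = 1/252; Racah Σ t=1..1: t=1:−1/120 = -1/120; ⇒ 3j(1 4 3; 0 -2 2)² = 1/21, sgn +1
B: Δ = 2!·0!·6!/9! = 1/252; Racah Σ t=0..0: t=0:+1/240 = 1/240; ⇒ 3j(1 4 3; 1 -3 2)² = 1/12, sgn -1
I_A²/I_B² = (1/21)/(1/12) = 4/7

4/7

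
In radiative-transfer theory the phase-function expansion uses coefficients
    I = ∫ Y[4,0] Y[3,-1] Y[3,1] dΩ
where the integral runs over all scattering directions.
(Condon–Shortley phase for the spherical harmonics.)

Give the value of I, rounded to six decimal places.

-0.025645

Checks pass: Σm=0; 10 even; l₃=3∈[1,7].
(2·4+1)(2·3+1)(2·3+1) = 441
Δ: 4! 4! 2! / 11! → 1/34650
sum: t=1:−1/72 t=2:+1/16 t=3:−1/72 = 5/144
3j²(4 3 3; 0 0 0) = Δ·Π!·Σ² = 2/77  (sign -1)
sum: t=0:+1/1152 t=1:−1/36 t=2:+1/32 = 5/1152
3j²(4 3 3; 0 -1 1) = Δ·Π!·Σ² = 1/1386  (sign +1)
combine: 4πI² = 441·2/77·1/1386 = 1/121
take √, sign -1: I = -0.02564498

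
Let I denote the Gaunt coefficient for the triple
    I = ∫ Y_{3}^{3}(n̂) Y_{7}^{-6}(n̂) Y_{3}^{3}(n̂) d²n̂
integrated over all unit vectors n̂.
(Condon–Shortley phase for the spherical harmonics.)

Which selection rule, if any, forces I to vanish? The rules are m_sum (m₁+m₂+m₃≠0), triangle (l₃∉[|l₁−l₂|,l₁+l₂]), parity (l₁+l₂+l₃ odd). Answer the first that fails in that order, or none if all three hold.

azimuthal sum: 3 − 6 + 3 = 0  ✓
4 ≤ 3 ≤ 10 (triangle on l)  ✗
L = 3 + 7 + 3 = 13 (odd)

triangle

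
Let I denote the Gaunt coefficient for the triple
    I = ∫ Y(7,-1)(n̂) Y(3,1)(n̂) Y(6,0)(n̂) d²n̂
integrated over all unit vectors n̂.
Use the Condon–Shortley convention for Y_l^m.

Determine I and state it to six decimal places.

Checks pass: Σm=0; 16 even; l₃=6∈[4,10].
(2·7+1)(2·3+1)(2·6+1) = 1365
Δ: 4! 10! 2! / 17! → 1/2042040
sum: t=1:−1/207360 t=2:+1/57600 t=3:−1/207360 = 1/129600
3j²(7 3 6; 0 0 0) = Δ·Π!·Σ² = 168/12155  (sign +1)
sum: t=2:+1/138240 t=3:−1/86400 t=4:+1/829440 = -13/4147200
3j²(7 3 6; -1 1 0) = Δ·Π!·Σ² = 13/3740  (sign -1)
combine: 4πI² = 1365·168/12155·13/3740 = 11466/174845
take √, sign -1: I = -0.07223945

-0.072239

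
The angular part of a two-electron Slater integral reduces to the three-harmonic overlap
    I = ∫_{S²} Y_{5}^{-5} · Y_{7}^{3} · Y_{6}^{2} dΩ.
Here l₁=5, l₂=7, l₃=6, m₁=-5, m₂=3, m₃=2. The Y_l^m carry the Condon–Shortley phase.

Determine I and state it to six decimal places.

Checks pass: Σm=0; 18 even; l₃=6∈[2,12].
(2·5+1)(2·7+1)(2·6+1) = 2145
Δ: 6! 4! 8! / 19! → 1/174594420
sum: t=1:−1/4147200 t=2:+1/207360 t=3:−1/82944 t=4:+1/207360 t=5:−1/4147200 = -1/345600
3j²(5 7 6; 0 0 0) = Δ·Π!·Σ² = 420/46189  (sign -1)
sum: t=6:+1/9953280 = 1/9953280
3j²(5 7 6; -5 3 2) = Δ·Π!·Σ² = 2450/138567  (sign +1)
combine: 4πI² = 2145·420/46189·2450/138567 = 5145000/14919047
take √, sign -1: I = -0.16565983

-0.165660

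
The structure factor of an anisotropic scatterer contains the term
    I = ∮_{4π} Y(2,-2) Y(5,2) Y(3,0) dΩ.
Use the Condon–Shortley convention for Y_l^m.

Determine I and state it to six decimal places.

0.141758

m-sum 0 ✓  L=10 even ✓  3≤3≤7 ✓
Π(2lᵢ+1) = 5×11×7 = 385
triangle coeff Δ(2,5,3) = 1/2310
Σ_t [2,2]: t=2:+1/144 = 1/144
(3j)²=10/231 [(2 5 3; 0 0 0)], sign=-1
Σ_t [4,4]: t=4:+1/864 = 1/864
(3j)²=1/66 [(2 5 3; -2 2 0)], sign=-1
⇒ 4πI² = 25/99
I = (+1)√(25/99/(4π)) = 0.14175797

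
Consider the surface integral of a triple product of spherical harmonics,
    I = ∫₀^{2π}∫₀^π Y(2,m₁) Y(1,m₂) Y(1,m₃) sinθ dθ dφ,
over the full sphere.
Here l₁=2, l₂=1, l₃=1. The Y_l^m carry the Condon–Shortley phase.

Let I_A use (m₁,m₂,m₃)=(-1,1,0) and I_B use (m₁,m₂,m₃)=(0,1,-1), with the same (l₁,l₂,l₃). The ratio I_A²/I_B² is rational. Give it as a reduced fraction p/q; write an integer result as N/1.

3/1

l's match ⇒ only the (l;m) 3-j factors differ between A and B.
A: triangle coeff Δ(2,1,1) = 1/30; Σ_t [2,2]: t=2:+1/2 = 1/2; (3j)²=1/10 [(2 1 1; -1 1 0)], sign=-1
B: triangle coeff Δ(2,1,1) = 1/30; Σ_t [2,2]: t=2:+1/4 = 1/4; (3j)²=1/30 [(2 1 1; 0 1 -1)], sign=+1
I_A²/I_B² = (1/10)/(1/30) = 3/1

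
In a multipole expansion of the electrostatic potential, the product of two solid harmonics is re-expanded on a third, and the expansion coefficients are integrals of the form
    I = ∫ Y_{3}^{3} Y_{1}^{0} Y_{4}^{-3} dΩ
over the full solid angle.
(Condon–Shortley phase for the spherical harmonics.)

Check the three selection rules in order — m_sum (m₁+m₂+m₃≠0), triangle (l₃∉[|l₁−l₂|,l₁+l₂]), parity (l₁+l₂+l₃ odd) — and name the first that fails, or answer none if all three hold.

azimuthal sum: 3 + 0 − 3 = 0  ✓
2 ≤ 4 ≤ 4 (triangle on l)  ✓
L = 3 + 1 + 4 = 8 (even)  ✓

none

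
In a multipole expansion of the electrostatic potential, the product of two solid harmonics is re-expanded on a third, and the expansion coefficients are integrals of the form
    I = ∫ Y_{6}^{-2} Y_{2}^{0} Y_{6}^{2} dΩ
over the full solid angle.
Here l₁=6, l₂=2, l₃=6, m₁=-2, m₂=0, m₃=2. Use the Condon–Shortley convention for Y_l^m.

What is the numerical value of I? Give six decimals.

m-sum 0 ✓  L=14 even ✓  4≤6≤8 ✓
Π(2lᵢ+1) = 13×5×13 = 845
triangle coeff Δ(6,2,6) = 1/90090
Σ_t [0,2]: t=0:+1/69120 t=1:−1/14400 t=2:+1/69120 = -7/172800
(3j)²=14/715 [(6 2 6; 0 0 0)], sign=-1
Σ_t [0,2]: t=0:+1/322560 t=1:−1/30240 t=2:+1/69120 = -1/64512
(3j)²=10/1001 [(6 2 6; -2 0 2)], sign=-1
⇒ 4πI² = 20/121
I = (+1)√(20/121/(4π)) = 0.11468784

0.114688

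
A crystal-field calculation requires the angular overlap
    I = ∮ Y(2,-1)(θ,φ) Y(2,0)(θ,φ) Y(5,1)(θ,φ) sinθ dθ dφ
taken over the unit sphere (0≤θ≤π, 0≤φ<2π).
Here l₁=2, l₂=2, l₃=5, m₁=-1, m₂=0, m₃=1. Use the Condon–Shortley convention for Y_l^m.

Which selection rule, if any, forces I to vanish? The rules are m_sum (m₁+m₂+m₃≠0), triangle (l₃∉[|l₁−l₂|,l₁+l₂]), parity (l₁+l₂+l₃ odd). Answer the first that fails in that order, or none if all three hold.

triangle

azimuthal sum: -1 + 0 + 1 = 0  ✓
0 ≤ 5 ≤ 4 (triangle on l)  ✗
L = 2 + 2 + 5 = 9 (odd)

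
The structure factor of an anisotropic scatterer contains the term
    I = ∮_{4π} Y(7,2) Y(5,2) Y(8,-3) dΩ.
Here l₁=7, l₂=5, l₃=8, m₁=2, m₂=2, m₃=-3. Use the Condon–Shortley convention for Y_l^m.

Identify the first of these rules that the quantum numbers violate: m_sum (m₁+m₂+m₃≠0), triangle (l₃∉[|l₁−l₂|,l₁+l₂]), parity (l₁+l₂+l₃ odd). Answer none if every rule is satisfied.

m_sum

azimuthal sum: 2 + 2 − 3 = 1  ✗
2 ≤ 8 ≤ 12 (triangle on l)
L = 7 + 5 + 8 = 20 (even)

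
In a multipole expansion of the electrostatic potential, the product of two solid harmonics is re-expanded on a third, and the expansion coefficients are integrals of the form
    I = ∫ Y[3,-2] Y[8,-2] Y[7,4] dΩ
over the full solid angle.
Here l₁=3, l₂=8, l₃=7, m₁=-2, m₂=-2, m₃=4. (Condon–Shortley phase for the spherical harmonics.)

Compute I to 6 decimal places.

Checks pass: Σm=0; 18 even; l₃=7∈[5,11].
(2·3+1)(2·8+1)(2·7+1) = 1785
Δ: 4! 2! 12! / 19! → 1/5290740
sum: t=1:−1/7257600 t=2:+1/2073600 t=3:−1/7257600 = 1/4838400
3j²(3 8 7; 0 0 0) = Δ·Π!·Σ² = 252/20995  (sign -1)
sum: t=3:−1/26127360 t=4:+1/174182400 = -17/522547200
3j²(3 8 7; -2 -2 4) = Δ·Π!·Σ² = 935/62244  (sign +1)
combine: 4πI² = 1785·252/20995·935/62244 = 19635/61009
take √, sign -1: I = -0.16003448

-0.160034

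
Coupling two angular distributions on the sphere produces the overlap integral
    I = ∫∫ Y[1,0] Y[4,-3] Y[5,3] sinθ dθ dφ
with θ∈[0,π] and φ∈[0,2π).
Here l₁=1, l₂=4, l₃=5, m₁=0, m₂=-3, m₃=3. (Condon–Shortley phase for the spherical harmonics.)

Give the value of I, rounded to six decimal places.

Rules hold: Σm=0, L=10 even, 3≤5≤5.
N = 3·9·11 = 297
Δ = 0!·2!·8!/11! = 1/495
Racah Σ t=0..0: t=0:+1/576 = 1/576
⇒ 3j(1 4 5; 0 0 0)² = 5/99, sgn -1
Racah Σ t=0..0: t=0:+1/5040 = 1/5040
⇒ 3j(1 4 5; 0 -3 3)² = 16/495, sgn +1
4πI² = N·(3j₀)²·(3jₘ)² = 16/33
I = -1·√(0.484848/4π) = -0.19642560

-0.196426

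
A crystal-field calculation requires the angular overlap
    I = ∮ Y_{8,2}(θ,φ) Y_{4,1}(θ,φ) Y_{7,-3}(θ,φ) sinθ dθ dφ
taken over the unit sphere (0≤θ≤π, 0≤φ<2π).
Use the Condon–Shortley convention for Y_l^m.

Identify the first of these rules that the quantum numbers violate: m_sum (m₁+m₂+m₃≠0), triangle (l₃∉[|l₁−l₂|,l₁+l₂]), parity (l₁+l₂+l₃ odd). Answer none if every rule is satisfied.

parity

m₁+m₂+m₃ = 2 + 1 − 3 = 0  ✓
triangle: |8−4|=4 ≤ l₃=7 ≤ 8+4=12  ✓
parity: l₁+l₂+l₃ = 19 is odd  ✗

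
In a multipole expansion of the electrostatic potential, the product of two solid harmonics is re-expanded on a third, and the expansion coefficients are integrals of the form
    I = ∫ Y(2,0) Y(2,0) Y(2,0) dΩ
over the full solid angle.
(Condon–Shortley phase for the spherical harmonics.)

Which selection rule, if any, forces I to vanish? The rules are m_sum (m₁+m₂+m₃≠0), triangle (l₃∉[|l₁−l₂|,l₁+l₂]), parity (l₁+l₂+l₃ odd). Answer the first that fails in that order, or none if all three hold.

none

m₁+m₂+m₃ = 0 + 0 + 0 = 0  ✓
triangle: |2−2|=0 ≤ l₃=2 ≤ 2+2=4  ✓
parity: l₁+l₂+l₃ = 6 is even  ✓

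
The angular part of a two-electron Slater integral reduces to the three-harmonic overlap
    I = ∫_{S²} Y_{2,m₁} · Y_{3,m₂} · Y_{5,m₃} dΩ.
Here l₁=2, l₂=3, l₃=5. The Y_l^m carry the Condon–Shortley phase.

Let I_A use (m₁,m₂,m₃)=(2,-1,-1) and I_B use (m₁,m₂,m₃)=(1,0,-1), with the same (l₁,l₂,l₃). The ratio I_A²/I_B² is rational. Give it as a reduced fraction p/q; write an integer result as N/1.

l's match ⇒ only the (l;m) 3-j factors differ between A and B.
A: triangle coeff Δ(2,3,5) = 1/2310; Σ_t [0,0]: t=0:+1/1152 = 1/1152; (3j)²=1/154 [(2 3 5; 2 -1 -1)], sign=+1
B: triangle coeff Δ(2,3,5) = 1/2310; Σ_t [0,0]: t=0:+1/216 = 1/216; (3j)²=8/231 [(2 3 5; 1 0 -1)], sign=+1
I_A²/I_B² = (1/154)/(8/231) = 3/16

3/16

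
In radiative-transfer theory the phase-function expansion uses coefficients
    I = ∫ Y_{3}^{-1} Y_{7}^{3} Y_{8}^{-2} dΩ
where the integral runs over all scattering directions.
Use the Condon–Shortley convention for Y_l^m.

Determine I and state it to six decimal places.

-0.104118

m-sum 0 ✓  L=18 even ✓  4≤8≤10 ✓
Π(2lᵢ+1) = 7×15×17 = 1785
triangle coeff Δ(3,7,8) = 1/5290740
Σ_t [0,2]: t=0:+1/7257600 t=1:−1/2073600 t=2:+1/7257600 = -1/4838400
(3j)²=252/20995 [(3 7 8; 0 0 0)], sign=-1
Σ_t [0,2]: t=0:+1/348364800 t=1:−1/13063680 t=2:+1/7741440 = 29/522547200
(3j)²=1682/264537 [(3 7 8; -1 3 -2)], sign=+1
⇒ 4πI² = 141288/1037153
I = (-1)√(141288/1037153/(4π)) = -0.10411811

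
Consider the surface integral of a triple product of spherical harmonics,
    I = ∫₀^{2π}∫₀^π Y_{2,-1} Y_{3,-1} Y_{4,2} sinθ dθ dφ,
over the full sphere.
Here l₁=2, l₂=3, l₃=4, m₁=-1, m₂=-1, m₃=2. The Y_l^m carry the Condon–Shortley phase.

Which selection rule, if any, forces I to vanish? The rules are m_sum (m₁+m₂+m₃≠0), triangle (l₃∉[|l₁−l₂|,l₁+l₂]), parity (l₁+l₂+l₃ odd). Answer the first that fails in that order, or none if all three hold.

m₁+m₂+m₃ = -1 − 1 + 2 = 0  ✓
triangle: |2−3|=1 ≤ l₃=4 ≤ 2+3=5  ✓
parity: l₁+l₂+l₃ = 9 is odd  ✗

parity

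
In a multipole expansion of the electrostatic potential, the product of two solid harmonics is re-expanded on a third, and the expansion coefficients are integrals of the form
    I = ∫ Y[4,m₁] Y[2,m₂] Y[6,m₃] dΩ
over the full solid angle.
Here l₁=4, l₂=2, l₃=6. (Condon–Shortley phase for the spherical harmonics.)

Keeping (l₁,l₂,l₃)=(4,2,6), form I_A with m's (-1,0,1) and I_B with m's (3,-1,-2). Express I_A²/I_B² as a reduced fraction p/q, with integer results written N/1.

105/16

Shared (l₁,l₂,l₃)=(4,2,6): N and (l;000)² cancel in I_A²/I_B².
A: Δ = 0!·8!·4!/13! = 1/6435; Racah Σ t=0..0: t=0:+1/2880 = 1/2880; ⇒ 3j(4 2 6; -1 0 1)² = 14/429, sgn -1
B: Δ = 0!·8!·4!/13! = 1/6435; Racah Σ t=0..0: t=0:+1/30240 = 1/30240; ⇒ 3j(4 2 6; 3 -1 -2)² = 32/6435, sgn +1
I_A²/I_B² = (14/429)/(32/6435) = 105/16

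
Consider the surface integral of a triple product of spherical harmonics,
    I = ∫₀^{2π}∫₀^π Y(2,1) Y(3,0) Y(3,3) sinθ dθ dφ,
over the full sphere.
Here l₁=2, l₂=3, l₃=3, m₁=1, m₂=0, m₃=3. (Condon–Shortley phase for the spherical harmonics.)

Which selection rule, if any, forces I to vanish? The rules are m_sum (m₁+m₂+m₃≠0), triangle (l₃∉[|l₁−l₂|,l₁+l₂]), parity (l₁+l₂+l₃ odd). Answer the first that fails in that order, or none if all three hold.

m_sum

azimuthal sum: 1 + 0 + 3 = 4  ✗
1 ≤ 3 ≤ 5 (triangle on l)
L = 2 + 3 + 3 = 8 (even)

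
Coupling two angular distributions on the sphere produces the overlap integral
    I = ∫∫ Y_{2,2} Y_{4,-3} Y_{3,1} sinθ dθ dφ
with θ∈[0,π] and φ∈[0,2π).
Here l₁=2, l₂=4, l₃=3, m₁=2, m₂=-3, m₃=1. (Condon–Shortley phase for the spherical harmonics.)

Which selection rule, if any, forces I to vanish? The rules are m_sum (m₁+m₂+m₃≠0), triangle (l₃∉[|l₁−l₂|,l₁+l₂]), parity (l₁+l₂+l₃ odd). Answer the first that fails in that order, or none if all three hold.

parity

azimuthal sum: 2 − 3 + 1 = 0  ✓
2 ≤ 3 ≤ 6 (triangle on l)  ✓
L = 2 + 4 + 3 = 9 (odd)  ✗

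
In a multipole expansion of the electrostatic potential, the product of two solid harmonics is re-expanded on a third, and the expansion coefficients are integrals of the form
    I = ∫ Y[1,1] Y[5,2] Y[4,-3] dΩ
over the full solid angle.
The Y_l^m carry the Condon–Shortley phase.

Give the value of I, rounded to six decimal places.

m-sum 0 ✓  L=10 even ✓  4≤4≤6 ✓
Π(2lᵢ+1) = 3×11×9 = 297
triangle coeff Δ(1,5,4) = 1/495
Σ_t [1,1]: t=1:−1/576 = -1/576
(3j)²=5/99 [(1 5 4; 0 0 0)], sign=-1
Σ_t [0,0]: t=0:+1/10080 = 1/10080
(3j)²=1/165 [(1 5 4; 1 2 -3)], sign=-1
⇒ 4πI² = 1/11
I = (+1)√(1/11/(4π)) = 0.08505478

0.085055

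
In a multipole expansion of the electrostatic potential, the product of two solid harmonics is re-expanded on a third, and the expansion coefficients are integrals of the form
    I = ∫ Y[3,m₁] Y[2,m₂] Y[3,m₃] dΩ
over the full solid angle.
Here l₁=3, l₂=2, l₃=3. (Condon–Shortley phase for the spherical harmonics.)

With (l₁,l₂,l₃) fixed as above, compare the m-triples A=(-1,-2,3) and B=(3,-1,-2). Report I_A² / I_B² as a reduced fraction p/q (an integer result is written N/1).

l's match ⇒ only the (l;m) 3-j factors differ between A and B.
A: triangle coeff Δ(3,2,3) = 1/3780; Σ_t [0,0]: t=0:+1/96 = 1/96; (3j)²=1/42 [(3 2 3; -1 -2 3)], sign=+1
B: triangle coeff Δ(3,2,3) = 1/3780; Σ_t [0,0]: t=0:+1/48 = 1/48; (3j)²=5/84 [(3 2 3; 3 -1 -2)], sign=-1
I_A²/I_B² = (1/42)/(5/84) = 2/5

2/5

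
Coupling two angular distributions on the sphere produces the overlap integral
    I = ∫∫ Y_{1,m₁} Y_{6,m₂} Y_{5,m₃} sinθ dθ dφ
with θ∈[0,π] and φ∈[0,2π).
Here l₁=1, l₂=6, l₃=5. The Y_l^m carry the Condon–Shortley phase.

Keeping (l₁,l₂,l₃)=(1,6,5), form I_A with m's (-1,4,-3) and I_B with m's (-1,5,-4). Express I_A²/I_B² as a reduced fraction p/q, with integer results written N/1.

l's match ⇒ only the (l;m) 3-j factors differ between A and B.
A: triangle coeff Δ(1,6,5) = 1/858; Σ_t [2,2]: t=2:+1/161280 = 1/161280; (3j)²=15/286 [(1 6 5; -1 4 -3)], sign=+1
B: triangle coeff Δ(1,6,5) = 1/858; Σ_t [2,2]: t=2:+1/725760 = 1/725760; (3j)²=5/78 [(1 6 5; -1 5 -4)], sign=-1
I_A²/I_B² = (15/286)/(5/78) = 9/11

9/11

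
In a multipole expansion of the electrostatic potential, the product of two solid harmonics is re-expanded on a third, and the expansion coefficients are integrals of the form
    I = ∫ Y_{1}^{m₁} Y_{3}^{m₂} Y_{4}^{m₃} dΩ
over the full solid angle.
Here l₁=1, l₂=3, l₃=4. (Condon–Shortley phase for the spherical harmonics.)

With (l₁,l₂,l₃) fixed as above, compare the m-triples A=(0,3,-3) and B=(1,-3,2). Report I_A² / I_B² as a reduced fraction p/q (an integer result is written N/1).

7/1

l's match ⇒ only the (l;m) 3-j factors differ between A and B.
A: triangle coeff Δ(1,3,4) = 1/252; Σ_t [0,0]: t=0:+1/720 = 1/720; (3j)²=1/36 [(1 3 4; 0 3 -3)], sign=-1
B: triangle coeff Δ(1,3,4) = 1/252; Σ_t [0,0]: t=0:+1/1440 = 1/1440; (3j)²=1/252 [(1 3 4; 1 -3 2)], sign=+1
I_A²/I_B² = (1/36)/(1/252) = 7/1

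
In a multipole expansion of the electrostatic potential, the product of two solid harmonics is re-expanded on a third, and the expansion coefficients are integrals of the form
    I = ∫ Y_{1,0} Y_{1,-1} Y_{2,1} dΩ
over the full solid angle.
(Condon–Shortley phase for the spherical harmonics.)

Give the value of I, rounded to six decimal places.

m-sum 0 ✓  L=4 even ✓  0≤2≤2 ✓
Π(2lᵢ+1) = 3×3×5 = 45
triangle coeff Δ(1,1,2) = 1/30
Σ_t [0,0]: t=0:+1/1 = 1/1
(3j)²=2/15 [(1 1 2; 0 0 0)], sign=+1
Σ_t [0,0]: t=0:+1/2 = 1/2
(3j)²=1/10 [(1 1 2; 0 -1 1)], sign=-1
⇒ 4πI² = 3/5
I = (-1)√(3/5/(4π)) = -0.21850969

-0.218510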